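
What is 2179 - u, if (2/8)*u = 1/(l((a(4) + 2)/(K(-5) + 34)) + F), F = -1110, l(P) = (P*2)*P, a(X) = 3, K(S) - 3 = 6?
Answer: 1118014064/513085 ≈ 2179.0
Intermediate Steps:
K(S) = 9 (K(S) = 3 + 6 = 9)
l(P) = 2*P² (l(P) = (2*P)*P = 2*P²)
u = -1849/513085 (u = 4/(2*((3 + 2)/(9 + 34))² - 1110) = 4/(2*(5/43)² - 1110) = 4/(2*(25/1849) - 1110) = 4/(50/1849 - 1110) = 4/(-2052340/1849) = 4*(-1849/2052340) = -1849/513085 ≈ -0.0036037)
2179 - u = 2179 - 1*(-1849/513085) = 2179 + 1849/513085 = 1118014064/513085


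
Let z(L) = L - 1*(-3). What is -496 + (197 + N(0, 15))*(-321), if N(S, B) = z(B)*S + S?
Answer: -63733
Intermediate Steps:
z(L) = 3 + L (z(L) = L + 3 = 3 + L)
N(S, B) = S + S*(3 + B) (N(S, B) = (3 + B)*S + S = S*(3 + B) + S = S + S*(3 + B))
-496 + (197 + N(0, 15))*(-321) = -496 + (197 + 0*(4 + 15))*(-321) = -496 + (197 + 0*19)*(-321) = -496 + (197 + 0)*(-321) = -496 + 197*(-321) = -496 - 63237 = -63733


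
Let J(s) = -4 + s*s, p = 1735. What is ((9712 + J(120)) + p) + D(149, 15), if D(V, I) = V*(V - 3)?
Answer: 47597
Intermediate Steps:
D(V, I) = V*(-3 + V)
J(s) = -4 + s**2
((9712 + J(120)) + p) + D(149, 15) = ((9712 + (-4 + 120**2)) + 1735) + 149*(-3 + 149) = ((9712 + (-4 + 14400)) + 1735) + 149*146 = ((9712 + 14396) + 1735) + 21754 = (24108 + 1735) + 21754 = 25843 + 21754 = 47597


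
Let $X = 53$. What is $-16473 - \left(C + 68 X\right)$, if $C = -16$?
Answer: $-20061$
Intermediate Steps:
$-16473 - \left(C + 68 X\right) = -16473 - \left(-16 + 68 \cdot 53\right) = -16473 - \left(-16 + 3604\right) = -16473 - 3588 = -20061$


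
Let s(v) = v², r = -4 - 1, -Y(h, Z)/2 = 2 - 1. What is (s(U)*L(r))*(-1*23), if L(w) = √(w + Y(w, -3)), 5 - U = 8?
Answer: -207*I*√7 ≈ -547.67*I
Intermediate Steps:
Y(h, Z) = -2 (Y(h, Z) = -2*(2 - 1) = -2*1 = -2)
U = -3 (U = 5 - 1*8 = 5 - 8 = -3)
r = -5
L(w) = √(-2 + w) (L(w) = √(w - 2) = √(-2 + w))
(s(U)*L(r))*(-1*23) = ((-3)²*√(-2 - 5))*(-1*23) = (9*√(-7))*(-23) = (9*(I*√7))*(-23) = (9*I*√7)*(-23) = -207*I*√7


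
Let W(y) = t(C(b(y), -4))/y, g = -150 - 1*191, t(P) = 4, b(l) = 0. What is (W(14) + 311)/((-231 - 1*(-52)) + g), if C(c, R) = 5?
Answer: -2179/3640 ≈ -0.59863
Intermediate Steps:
g = -341 (g = -150 - 191 = -341)
W(y) = 4/y
(W(14) + 311)/((-231 - 1*(-52)) + g) = (4/14 + 311)/((-231 - 1*(-52)) - 341) = (4*(1/14) + 311)/((-231 + 52) - 341) = (2/7 + 311)/(-179 - 341) = (2179/7)/(-520) = (2179/7)*(-1/520) = -2179/3640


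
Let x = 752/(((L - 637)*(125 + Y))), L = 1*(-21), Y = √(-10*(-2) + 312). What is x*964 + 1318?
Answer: 140129218/107051 + 15424*√83/107051 ≈ 1310.3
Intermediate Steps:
Y = 2*√83 (Y = √(20 + 312) = √332 = 2*√83 ≈ 18.221)
L = -21
x = 752/(-82250 - 1316*√83) (x = 752/(((-21 - 637)*(125 + 2*√83))) = 752/((-658*(125 + 2*√83))) = 752/(-82250 - 1316*√83) ≈ -0.0079797)
x*964 + 1318 = (-1000/107051 + 16*√83/107051)*964 + 1318 = (-964000/107051 + 15424*√83/107051) + 1318 = 140129218/107051 + 15424*√83/107051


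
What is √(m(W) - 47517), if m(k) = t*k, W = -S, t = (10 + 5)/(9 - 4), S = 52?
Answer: 3*I*√5297 ≈ 218.34*I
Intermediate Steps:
t = 3 (t = 15/5 = 15*(⅕) = 3)
W = -52 (W = -1*52 = -52)
m(k) = 3*k
√(m(W) - 47517) = √(3*(-52) - 47517) = √(-156 - 47517) = √(-47673) = 3*I*√5297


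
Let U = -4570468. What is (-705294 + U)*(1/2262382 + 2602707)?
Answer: -15532680771003149075/1131191 ≈ -1.3731e+13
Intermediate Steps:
(-705294 + U)*(1/2262382 + 2602707) = (-705294 - 4570468)*(1/2262382 + 2602707) = -5275762*(1/2262382 + 2602707) = -5275762*5888317468075/2262382 = -15532680771003149075/1131191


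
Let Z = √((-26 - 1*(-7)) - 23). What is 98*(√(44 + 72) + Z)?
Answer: 196*√29 + 98*I*√42 ≈ 1055.5 + 635.11*I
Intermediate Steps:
Z = I*√42 (Z = √((-26 + 7) - 23) = √(-19 - 23) = √(-42) = I*√42 ≈ 6.4807*I)
98*(√(44 + 72) + Z) = 98*(√(44 + 72) + I*√42) = 98*(√116 + I*√42) = 98*(2*√29 + I*√42) = 196*√29 + 98*I*√42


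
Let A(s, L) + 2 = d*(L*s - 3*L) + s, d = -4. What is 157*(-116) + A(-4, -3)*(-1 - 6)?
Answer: -17582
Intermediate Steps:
A(s, L) = -2 + s + 12*L - 4*L*s (A(s, L) = -2 + (-4*(L*s - 3*L) + s) = -2 + (-4*(-3*L + L*s) + s) = -2 + ((12*L - 4*L*s) + s) = -2 + (s + 12*L - 4*L*s) = -2 + s + 12*L - 4*L*s)
157*(-116) + A(-4, -3)*(-1 - 6) = 157*(-116) + (-2 - 4 + 12*(-3) - 4*(-3)*(-4))*(-1 - 6) = -18212 + (-2 - 4 - 36 - 48)*(-7) = -18212 - 90*(-7) = -18212 + 630 = -17582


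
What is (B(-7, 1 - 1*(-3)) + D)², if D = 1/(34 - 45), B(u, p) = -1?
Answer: 144/121 ≈ 1.1901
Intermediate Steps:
D = -1/11 (D = 1/(-11) = -1/11 ≈ -0.090909)
(B(-7, 1 - 1*(-3)) + D)² = (-1 - 1/11)² = (-12/11)² = 144/121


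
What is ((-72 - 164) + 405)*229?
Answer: 38701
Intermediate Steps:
((-72 - 164) + 405)*229 = (-236 + 405)*229 = 169*229 = 38701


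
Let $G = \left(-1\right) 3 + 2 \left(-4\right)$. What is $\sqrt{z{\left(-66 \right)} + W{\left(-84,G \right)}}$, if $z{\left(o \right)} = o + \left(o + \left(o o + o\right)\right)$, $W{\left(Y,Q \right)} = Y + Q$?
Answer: $\sqrt{4063} \approx 63.742$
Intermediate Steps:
$G = -11$ ($G = -3 - 8 = -11$)
$W{\left(Y,Q \right)} = Q + Y$
$z{\left(o \right)} = o^{2} + 3 o$ ($z{\left(o \right)} = o + \left(o + \left(o^{2} + o\right)\right) = o + \left(o + \left(o + o^{2}\right)\right) = o + \left(o^{2} + 2 o\right) = o^{2} + 3 o$)
$\sqrt{z{\left(-66 \right)} + W{\left(-84,G \right)}} = \sqrt{- 66 \left(3 - 66\right) - 95} = \sqrt{\left(-66\right) \left(-63\right) - 95} = \sqrt{4158 - 95} = \sqrt{4063}$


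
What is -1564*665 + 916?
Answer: -1039144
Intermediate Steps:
-1564*665 + 916 = -1040060 + 916 = -1039144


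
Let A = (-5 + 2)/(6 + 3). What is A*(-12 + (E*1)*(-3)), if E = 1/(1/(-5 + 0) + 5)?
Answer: 101/24 ≈ 4.2083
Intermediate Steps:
E = 5/24 (E = 1/(1/(-5) + 5) = 1/(-1/5 + 5) = 1/(24/5) = 5/24 ≈ 0.20833)
A = -1/3 (A = -3/9 = -3*1/9 = -1/3 ≈ -0.33333)
A*(-12 + (E*1)*(-3)) = -(-12 + ((5/24)*1)*(-3))/3 = -(-12 + (5/24)*(-3))/3 = -(-12 - 5/8)/3 = -1/3*(-101/8) = 101/24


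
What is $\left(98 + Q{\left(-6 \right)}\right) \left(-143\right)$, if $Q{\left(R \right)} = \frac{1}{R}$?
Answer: $- \frac{83941}{6} \approx -13990.0$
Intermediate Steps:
$\left(98 + Q{\left(-6 \right)}\right) \left(-143\right) = \left(98 + \frac{1}{-6}\right) \left(-143\right) = \left(98 - \frac{1}{6}\right) \left(-143\right) = \frac{587}{6} \left(-143\right) = - \frac{83941}{6}$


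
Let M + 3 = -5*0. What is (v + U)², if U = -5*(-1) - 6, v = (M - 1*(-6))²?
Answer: 64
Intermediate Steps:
M = -3 (M = -3 - 5*0 = -3 + 0 = -3)
v = 9 (v = (-3 - 1*(-6))² = (-3 + 6)² = 3² = 9)
U = -1 (U = 5 - 6 = -1)
(v + U)² = (9 - 1)² = 8² = 64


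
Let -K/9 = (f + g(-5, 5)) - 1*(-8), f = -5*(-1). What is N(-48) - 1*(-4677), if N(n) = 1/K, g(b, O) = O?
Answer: 757673/162 ≈ 4677.0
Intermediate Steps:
f = 5
K = -162 (K = -9*((5 + 5) - 1*(-8)) = -9*(10 + 8) = -9*18 = -162)
N(n) = -1/162 (N(n) = 1/(-162) = -1/162)
N(-48) - 1*(-4677) = -1/162 - 1*(-4677) = -1/162 + 4677 = 757673/162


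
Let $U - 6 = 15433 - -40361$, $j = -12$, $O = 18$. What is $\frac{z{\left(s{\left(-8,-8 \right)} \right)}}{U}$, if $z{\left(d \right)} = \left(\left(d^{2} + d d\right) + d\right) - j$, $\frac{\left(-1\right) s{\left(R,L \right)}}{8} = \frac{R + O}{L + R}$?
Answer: $\frac{67}{55800} \approx 0.0012007$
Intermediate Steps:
$s{\left(R,L \right)} = - \frac{8 \left(18 + R\right)}{L + R}$ ($s{\left(R,L \right)} = - 8 \frac{R + 18}{L + R} = - 8 \frac{18 + R}{L + R} = - \frac{8 \left(18 + R\right)}{L + R}$)
$z{\left(d \right)} = 12 + d + 2 d^{2}$ ($z{\left(d \right)} = \left(\left(d^{2} + d d\right) + d\right) - -12 = \left(\left(d^{2} + d^{2}\right) + d\right) + 12 = \left(2 d^{2} + d\right) + 12 = \left(d + 2 d^{2}\right) + 12 = 12 + d + 2 d^{2}$)
$U = 55800$ ($U = 6 + \left(15433 - -40361\right) = 6 + \left(15433 + 40361\right) = 6 + 55794 = 55800$)
$\frac{z{\left(s{\left(-8,-8 \right)} \right)}}{U} = \frac{12 + \frac{8 \left(-18 - -8\right)}{-8 - 8} + 2 \left(\frac{8 \left(-18 - -8\right)}{-8 - 8}\right)^{2}}{55800} = \left(12 + \frac{8 \left(-18 + 8\right)}{-16} + 2 \left(\frac{8 \left(-18 + 8\right)}{-16}\right)^{2}\right) \frac{1}{55800} = \left(12 + 8 \left(- \frac{1}{16}\right) \left(-10\right) + 2 \left(8 \left(- \frac{1}{16}\right) \left(-10\right)\right)^{2}\right) \frac{1}{55800} = \left(12 + 5 + 2 \cdot 5^{2}\right) \frac{1}{55800} = \left(12 + 5 + 2 \cdot 25\right) \frac{1}{55800} = \left(12 + 5 + 50\right) \frac{1}{55800} = 67 \cdot \frac{1}{55800} = \frac{67}{55800}$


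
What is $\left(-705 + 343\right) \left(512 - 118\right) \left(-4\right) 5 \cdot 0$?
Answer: $0$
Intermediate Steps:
$\left(-705 + 343\right) \left(512 - 118\right) \left(-4\right) 5 \cdot 0 = \left(-362\right) 394 \left(\left(-20\right) 0\right) = \left(-142628\right) 0 = 0$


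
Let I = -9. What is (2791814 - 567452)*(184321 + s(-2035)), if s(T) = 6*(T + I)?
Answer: 382717052634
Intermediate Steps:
s(T) = -54 + 6*T (s(T) = 6*(T - 9) = 6*(-9 + T) = -54 + 6*T)
(2791814 - 567452)*(184321 + s(-2035)) = (2791814 - 567452)*(184321 + (-54 + 6*(-2035))) = 2224362*(184321 + (-54 - 12210)) = 2224362*(184321 - 12264) = 2224362*172057 = 382717052634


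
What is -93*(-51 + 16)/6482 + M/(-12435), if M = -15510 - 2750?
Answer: 4538207/2302962 ≈ 1.9706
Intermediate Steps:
M = -18260
-93*(-51 + 16)/6482 + M/(-12435) = -93*(-51 + 16)/6482 - 18260/(-12435) = -93*(-35)*(1/6482) - 18260*(-1/12435) = 3255*(1/6482) + 3652/2487 = 465/926 + 3652/2487 = 4538207/2302962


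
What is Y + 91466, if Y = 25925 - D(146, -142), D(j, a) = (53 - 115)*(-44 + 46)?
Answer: 117515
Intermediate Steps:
D(j, a) = -124 (D(j, a) = -62*2 = -124)
Y = 26049 (Y = 25925 - 1*(-124) = 25925 + 124 = 26049)
Y + 91466 = 26049 + 91466 = 117515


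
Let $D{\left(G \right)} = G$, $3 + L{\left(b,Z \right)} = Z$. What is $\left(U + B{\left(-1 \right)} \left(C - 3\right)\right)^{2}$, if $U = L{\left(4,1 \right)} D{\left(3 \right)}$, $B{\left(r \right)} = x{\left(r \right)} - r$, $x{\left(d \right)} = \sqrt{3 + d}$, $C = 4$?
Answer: $\left(-5 + \sqrt{2}\right)^{2} \approx 12.858$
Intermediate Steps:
$L{\left(b,Z \right)} = -3 + Z$
$B{\left(r \right)} = \sqrt{3 + r} - r$
$U = -6$ ($U = \left(-3 + 1\right) 3 = \left(-2\right) 3 = -6$)
$\left(U + B{\left(-1 \right)} \left(C - 3\right)\right)^{2} = \left(-6 + \left(\sqrt{3 - 1} - -1\right) \left(4 - 3\right)\right)^{2} = \left(-6 + \left(\sqrt{2} + 1\right) 1\right)^{2} = \left(-6 + \left(1 + \sqrt{2}\right) 1\right)^{2} = \left(-6 + \left(1 + \sqrt{2}\right)\right)^{2} = \left(-5 + \sqrt{2}\right)^{2}$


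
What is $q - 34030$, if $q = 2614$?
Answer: $-31416$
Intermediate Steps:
$q - 34030 = 2614 - 34030 = -31416$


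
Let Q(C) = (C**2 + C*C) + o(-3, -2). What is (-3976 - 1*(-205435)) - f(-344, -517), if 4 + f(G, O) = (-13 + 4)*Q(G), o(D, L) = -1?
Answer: 2331502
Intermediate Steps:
Q(C) = -1 + 2*C**2 (Q(C) = (C**2 + C*C) - 1 = (C**2 + C**2) - 1 = 2*C**2 - 1 = -1 + 2*C**2)
f(G, O) = 5 - 18*G**2 (f(G, O) = -4 + (-13 + 4)*(-1 + 2*G**2) = -4 - 9*(-1 + 2*G**2) = -4 + (9 - 18*G**2) = 5 - 18*G**2)
(-3976 - 1*(-205435)) - f(-344, -517) = (-3976 - 1*(-205435)) - (5 - 18*(-344)**2) = (-3976 + 205435) - (5 - 18*118336) = 201459 - (5 - 2130048) = 201459 - 1*(-2130043) = 201459 + 2130043 = 2331502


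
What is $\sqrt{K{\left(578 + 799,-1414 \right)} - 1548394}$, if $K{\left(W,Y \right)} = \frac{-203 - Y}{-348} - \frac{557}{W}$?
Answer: $\frac{i \sqrt{121933044598417}}{8874} \approx 1244.3 i$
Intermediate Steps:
$K{\left(W,Y \right)} = \frac{7}{12} - \frac{557}{W} + \frac{Y}{348}$ ($K{\left(W,Y \right)} = \left(-203 - Y\right) \left(- \frac{1}{348}\right) - \frac{557}{W} = \left(\frac{7}{12} + \frac{Y}{348}\right) - \frac{557}{W} = \frac{7}{12} - \frac{557}{W} + \frac{Y}{348}$)
$\sqrt{K{\left(578 + 799,-1414 \right)} - 1548394} = \sqrt{\frac{-193836 + \left(578 + 799\right) \left(203 - 1414\right)}{348 \left(578 + 799\right)} - 1548394} = \sqrt{\frac{-193836 + 1377 \left(-1211\right)}{348 \cdot 1377} - 1548394} = \sqrt{\frac{1}{348} \cdot \frac{1}{1377} \left(-193836 - 1667547\right) - 1548394} = \sqrt{\frac{1}{348} \cdot \frac{1}{1377} \left(-1861383\right) - 1548394} = \sqrt{- \frac{620461}{159732} - 1548394} = \sqrt{- \frac{247328690869}{159732}} = \frac{i \sqrt{121933044598417}}{8874}$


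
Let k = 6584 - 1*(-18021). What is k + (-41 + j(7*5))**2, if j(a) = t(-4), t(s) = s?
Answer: 26630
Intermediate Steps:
j(a) = -4
k = 24605 (k = 6584 + 18021 = 24605)
k + (-41 + j(7*5))**2 = 24605 + (-41 - 4)**2 = 24605 + (-45)**2 = 24605 + 2025 = 26630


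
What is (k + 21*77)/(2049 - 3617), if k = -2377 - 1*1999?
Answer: 2759/1568 ≈ 1.7596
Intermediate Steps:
k = -4376 (k = -2377 - 1999 = -4376)
(k + 21*77)/(2049 - 3617) = (-4376 + 21*77)/(2049 - 3617) = (-4376 + 1617)/(-1568) = -2759*(-1/1568) = 2759/1568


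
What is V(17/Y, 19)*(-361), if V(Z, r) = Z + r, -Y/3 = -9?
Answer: -191330/27 ≈ -7086.3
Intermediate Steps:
Y = 27 (Y = -3*(-9) = 27)
V(17/Y, 19)*(-361) = (17/27 + 19)*(-361) = (530/27)*(-361) = -191330/27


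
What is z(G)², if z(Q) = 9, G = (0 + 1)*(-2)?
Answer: 81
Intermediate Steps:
G = -2 (G = 1*(-2) = -2)
z(G)² = 9² = 81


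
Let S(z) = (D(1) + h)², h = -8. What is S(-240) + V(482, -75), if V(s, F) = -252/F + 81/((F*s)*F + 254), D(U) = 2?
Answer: 2668121961/67787600 ≈ 39.360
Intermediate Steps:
S(z) = 36 (S(z) = (2 - 8)² = (-6)² = 36)
V(s, F) = -252/F + 81/(254 + s*F²) (V(s, F) = -252/F + 81/(s*F² + 254) = -252/F + 81/(254 + s*F²))
S(-240) + V(482, -75) = 36 + 9*(-7112 + 9*(-75) - 28*482*(-75)²)/(-75*(254 + 482*(-75)²)) = 36 + 9*(-1/75)*(-7112 - 675 - 28*482*5625)/(254 + 482*5625) = 36 + 9*(-1/75)*(-7112 - 675 - 75915000)/(254 + 2711250) = 36 + 9*(-1/75)*(-75922787)/2711504 = 36 + 9*(-1/75)*(1/2711504)*(-75922787) = 36 + 227768361/67787600 = 2668121961/67787600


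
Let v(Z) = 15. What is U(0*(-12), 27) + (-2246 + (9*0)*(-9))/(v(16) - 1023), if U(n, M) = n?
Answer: 1123/504 ≈ 2.2282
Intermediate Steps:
U(0*(-12), 27) + (-2246 + (9*0)*(-9))/(v(16) - 1023) = 0*(-12) + (-2246 + (9*0)*(-9))/(15 - 1023) = 0 + (-2246 + 0*(-9))/(-1008) = 0 + (-2246 + 0)*(-1/1008) = 0 - 2246*(-1/1008) = 0 + 1123/504 = 1123/504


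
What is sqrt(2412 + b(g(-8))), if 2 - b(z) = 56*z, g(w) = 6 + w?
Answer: sqrt(2526) ≈ 50.259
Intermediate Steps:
b(z) = 2 - 56*z
sqrt(2412 + b(g(-8))) = sqrt(2412 + (2 - 56*(6 - 8))) = sqrt(2412 + (2 - 56*(-2))) = sqrt(2412 + (2 + 112)) = sqrt(2412 + 114) = sqrt(2526)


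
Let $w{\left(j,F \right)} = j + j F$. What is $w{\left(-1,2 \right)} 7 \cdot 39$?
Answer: $-819$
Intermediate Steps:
$w{\left(j,F \right)} = j + F j$
$w{\left(-1,2 \right)} 7 \cdot 39 = - (1 + 2) 7 \cdot 39 = \left(-1\right) 3 \cdot 7 \cdot 39 = \left(-3\right) 7 \cdot 39 = \left(-21\right) 39 = -819$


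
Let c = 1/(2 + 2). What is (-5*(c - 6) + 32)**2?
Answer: 59049/16 ≈ 3690.6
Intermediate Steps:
c = 1/4 ≈ 0.25000
(-5*(c - 6) + 32)**2 = (-5*(1/4 - 6) + 32)**2 = (-5*(-23/4) + 32)**2 = (115/4 + 32)**2 = (243/4)**2 = 59049/16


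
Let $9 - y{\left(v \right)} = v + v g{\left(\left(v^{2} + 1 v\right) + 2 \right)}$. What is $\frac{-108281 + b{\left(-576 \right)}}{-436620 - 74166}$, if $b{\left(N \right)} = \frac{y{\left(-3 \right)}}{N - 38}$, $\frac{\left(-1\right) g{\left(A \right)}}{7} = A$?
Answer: $\frac{33242189}{156811302} \approx 0.21199$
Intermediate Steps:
$g{\left(A \right)} = - 7 A$
$y{\left(v \right)} = 9 - v - v \left(-14 - 7 v - 7 v^{2}\right)$ ($y{\left(v \right)} = 9 - \left(v + v \left(- 7 \left(\left(v^{2} + 1 v\right) + 2\right)\right)\right) = 9 - \left(v + v \left(- 7 \left(\left(v^{2} + v\right) + 2\right)\right)\right) = 9 - \left(v + v \left(- 7 \left(\left(v + v^{2}\right) + 2\right)\right)\right) = 9 - \left(v + v \left(- 7 \left(2 + v + v^{2}\right)\right)\right) = 9 - \left(v + v \left(-14 - 7 v - 7 v^{2}\right)\right) = 9 - v - v \left(-14 - 7 v - 7 v^{2}\right)$)
$b{\left(N \right)} = - \frac{156}{-38 + N}$ ($b{\left(N \right)} = \frac{9 - -3 + 7 \left(-3\right) \left(2 - 3 + \left(-3\right)^{2}\right)}{N - 38} = \frac{9 + 3 + 7 \left(-3\right) \left(2 - 3 + 9\right)}{-38 + N} = \frac{9 + 3 + 7 \left(-3\right) 8}{-38 + N} = \frac{9 + 3 - 168}{-38 + N} = \frac{1}{-38 + N} \left(-156\right) = - \frac{156}{-38 + N}$)
$\frac{-108281 + b{\left(-576 \right)}}{-436620 - 74166} = \frac{-108281 - \frac{156}{-38 - 576}}{-436620 - 74166} = \frac{-108281 - \frac{156}{-614}}{-510786} = \left(-108281 - - \frac{78}{307}\right) \left(- \frac{1}{510786}\right) = \left(-108281 + \frac{78}{307}\right) \left(- \frac{1}{510786}\right) = \left(- \frac{33242189}{307}\right) \left(- \frac{1}{510786}\right) = \frac{33242189}{156811302}$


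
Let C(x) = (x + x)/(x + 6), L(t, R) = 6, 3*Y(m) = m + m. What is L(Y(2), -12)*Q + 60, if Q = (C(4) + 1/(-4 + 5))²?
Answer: 1986/25 ≈ 79.440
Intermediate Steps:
Y(m) = 2*m/3 (Y(m) = (m + m)/3 = (2*m)/3 = 2*m/3)
C(x) = 2*x/(6 + x) (C(x) = (2*x)/(6 + x) = 2*x/(6 + x))
Q = 81/25 (Q = (2*4/(6 + 4) + 1/(-4 + 5))² = (2*4/10 + 1/1)² = (2*4*(⅒) + 1)² = (⅘ + 1)² = (9/5)² = 81/25 ≈ 3.2400)
L(Y(2), -12)*Q + 60 = 6*(81/25) + 60 = 486/25 + 60 = 1986/25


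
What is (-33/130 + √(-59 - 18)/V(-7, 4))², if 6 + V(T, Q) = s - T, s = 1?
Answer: (33 - 65*I*√77)²/16900 ≈ -19.186 - 2.2275*I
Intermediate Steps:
V(T, Q) = -5 - T (V(T, Q) = -6 + (1 - T) = -5 - T)
(-33/130 + √(-59 - 18)/V(-7, 4))² = (-33/130 + √(-59 - 18)/(-5 - 1*(-7)))² = (-33*1/130 + √(-77)/(-5 + 7))² = (-33/130 + (I*√77)/2)² = (-33/130 + (I*√77)*(½))² = (-33/130 + I*√77/2)²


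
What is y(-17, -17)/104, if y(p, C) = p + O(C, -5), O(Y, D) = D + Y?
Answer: -3/8 ≈ -0.37500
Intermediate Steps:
y(p, C) = -5 + C + p (y(p, C) = p + (-5 + C) = -5 + C + p)
y(-17, -17)/104 = (-5 - 17 - 17)/104 = -39*1/104 = -3/8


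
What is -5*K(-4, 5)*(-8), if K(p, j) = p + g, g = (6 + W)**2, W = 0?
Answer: 1280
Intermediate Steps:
g = 36 (g = (6 + 0)**2 = 6**2 = 36)
K(p, j) = 36 + p (K(p, j) = p + 36 = 36 + p)
-5*K(-4, 5)*(-8) = -5*(36 - 4)*(-8) = -5*32*(-8) = -160*(-8) = 1280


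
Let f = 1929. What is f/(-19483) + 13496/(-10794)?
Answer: -20268871/15021393 ≈ -1.3493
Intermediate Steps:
f/(-19483) + 13496/(-10794) = 1929/(-19483) + 13496/(-10794) = 1929*(-1/19483) + 13496*(-1/10794) = -1929/19483 - 964/771 = -20268871/15021393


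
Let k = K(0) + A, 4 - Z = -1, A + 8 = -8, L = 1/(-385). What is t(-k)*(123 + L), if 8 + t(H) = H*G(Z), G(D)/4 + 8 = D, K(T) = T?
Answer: -1894160/77 ≈ -24599.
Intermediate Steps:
L = -1/385 ≈ -0.0025974
A = -16 (A = -8 - 8 = -16)
Z = 5 (Z = 4 - 1*(-1) = 4 + 1 = 5)
G(D) = -32 + 4*D
k = -16 (k = 0 - 16 = -16)
t(H) = -8 - 12*H (t(H) = -8 + H*(-32 + 4*5) = -8 + H*(-32 + 20) = -8 + H*(-12) = -8 - 12*H)
t(-k)*(123 + L) = (-8 - (-12)*(-16))*(123 - 1/385) = (-8 - 12*16)*(47354/385) = (-8 - 192)*(47354/385) = -200*47354/385 = -1894160/77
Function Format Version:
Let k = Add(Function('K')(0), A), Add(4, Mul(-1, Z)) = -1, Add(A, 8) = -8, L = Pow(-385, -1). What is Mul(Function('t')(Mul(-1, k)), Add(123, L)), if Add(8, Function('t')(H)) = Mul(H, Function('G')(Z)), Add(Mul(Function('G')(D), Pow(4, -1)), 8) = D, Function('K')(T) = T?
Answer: Rational(-1894160, 77) ≈ -24599.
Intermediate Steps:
L = Rational(-1, 385) ≈ -0.0025974
A = -16 (A = Add(-8, -8) = -16)
Z = 5 (Z = Add(4, Mul(-1, -1)) = Add(4, 1) = 5)
Function('G')(D) = Add(-32, Mul(4, D))
k = -16 (k = Add(0, -16) = -16)
Function('t')(H) = Add(-8, Mul(-12, H)) (Function('t')(H) = Add(-8, Mul(H, Add(-32, Mul(4, 5)))) = Add(-8, Mul(H, Add(-32, 20))) = Add(-8, Mul(H, -12)) = Add(-8, Mul(-12, H)))
Mul(Function('t')(Mul(-1, k)), Add(123, L)) = Mul(Add(-8, Mul(-12, Mul(-1, -16))), Add(123, Rational(-1, 385))) = Mul(Add(-8, Mul(-12, 16)), Rational(47354, 385)) = Mul(Add(-8, -192), Rational(47354, 385)) = Mul(-200, Rational(47354, 385)) = Rational(-1894160, 77)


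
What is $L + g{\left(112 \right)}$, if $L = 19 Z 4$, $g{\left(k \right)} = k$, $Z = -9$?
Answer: $-572$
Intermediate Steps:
$L = -684$ ($L = 19 \left(-9\right) 4 = \left(-171\right) 4 = -684$)
$L + g{\left(112 \right)} = -684 + 112 = -572$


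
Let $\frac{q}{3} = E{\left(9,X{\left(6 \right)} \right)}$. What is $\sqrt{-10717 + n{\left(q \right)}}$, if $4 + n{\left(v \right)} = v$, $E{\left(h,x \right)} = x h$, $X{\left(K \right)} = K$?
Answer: $i \sqrt{10559} \approx 102.76 i$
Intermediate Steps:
$E{\left(h,x \right)} = h x$
$q = 162$ ($q = 3 \cdot 9 \cdot 6 = 3 \cdot 54 = 162$)
$n{\left(v \right)} = -4 + v$
$\sqrt{-10717 + n{\left(q \right)}} = \sqrt{-10717 + \left(-4 + 162\right)} = \sqrt{-10717 + 158} = \sqrt{-10559} = i \sqrt{10559}$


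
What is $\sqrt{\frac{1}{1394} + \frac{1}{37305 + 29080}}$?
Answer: $\frac{3 \sqrt{2411501510}}{5443570} \approx 0.027063$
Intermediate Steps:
$\sqrt{\frac{1}{1394} + \frac{1}{37305 + 29080}} = \sqrt{\frac{1}{1394} + \frac{1}{66385}} = \sqrt{\frac{3987}{5443570}} = \frac{3 \sqrt{2411501510}}{5443570}$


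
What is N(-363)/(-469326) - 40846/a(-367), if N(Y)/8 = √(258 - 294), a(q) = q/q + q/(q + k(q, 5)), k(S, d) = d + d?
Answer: -7291011/362 - 8*I/78221 ≈ -20141.0 - 0.00010227*I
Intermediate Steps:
k(S, d) = 2*d
a(q) = 1 + q/(10 + q) (a(q) = q/q + q/(q + 2*5) = 1 + q/(q + 10) = 1 + q/(10 + q))
N(Y) = 48*I (N(Y) = 8*√(258 - 294) = 8*√(-36) = 8*(6*I) = 48*I)
N(-363)/(-469326) - 40846/a(-367) = (48*I)/(-469326) - 40846*(10 - 367)/(2*(5 - 367)) = (48*I)*(-1/469326) - 40846/(2*(-362)/(-357)) = -8*I/78221 - 40846/(2*(-1/357)*(-362)) = -8*I/78221 - 40846/724/357 = -8*I/78221 - 40846*357/724 = -8*I/78221 - 7291011/362 = -7291011/362 - 8*I/78221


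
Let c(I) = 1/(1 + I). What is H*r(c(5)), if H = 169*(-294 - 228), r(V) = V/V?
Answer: -88218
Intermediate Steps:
r(V) = 1
H = -88218 (H = 169*(-522) = -88218)
H*r(c(5)) = -88218*1 = -88218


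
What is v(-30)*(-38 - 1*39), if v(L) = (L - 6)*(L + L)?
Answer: -166320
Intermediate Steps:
v(L) = 2*L*(-6 + L) (v(L) = (-6 + L)*(2*L) = 2*L*(-6 + L))
v(-30)*(-38 - 1*39) = (2*(-30)*(-6 - 30))*(-38 - 1*39) = (2*(-30)*(-36))*(-38 - 39) = 2160*(-77) = -166320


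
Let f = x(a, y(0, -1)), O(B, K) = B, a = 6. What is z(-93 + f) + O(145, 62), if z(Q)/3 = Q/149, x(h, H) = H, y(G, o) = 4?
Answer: 21338/149 ≈ 143.21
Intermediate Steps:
f = 4
z(Q) = 3*Q/149 (z(Q) = 3*(Q/149) = 3*Q/149)
z(-93 + f) + O(145, 62) = 3*(-93 + 4)/149 + 145 = (3/149)*(-89) + 145 = -267/149 + 145 = 21338/149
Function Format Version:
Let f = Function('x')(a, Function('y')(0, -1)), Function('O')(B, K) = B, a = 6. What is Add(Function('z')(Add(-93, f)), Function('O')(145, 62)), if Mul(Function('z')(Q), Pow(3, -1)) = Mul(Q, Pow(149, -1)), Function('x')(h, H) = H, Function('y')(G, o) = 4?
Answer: Rational(21338, 149) ≈ 143.21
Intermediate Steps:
f = 4
Function('z')(Q) = Mul(Rational(3, 149), Q) (Function('z')(Q) = Mul(3, Mul(Q, Pow(149, -1))) = Mul(3, Mul(Q, Rational(1, 149))) = Mul(3, Mul(Rational(1, 149), Q)) = Mul(Rational(3, 149), Q))
Add(Function('z')(Add(-93, f)), Function('O')(145, 62)) = Add(Mul(Rational(3, 149), Add(-93, 4)), 145) = Add(Mul(Rational(3, 149), -89), 145) = Add(Rational(-267, 149), 145) = Rational(21338, 149)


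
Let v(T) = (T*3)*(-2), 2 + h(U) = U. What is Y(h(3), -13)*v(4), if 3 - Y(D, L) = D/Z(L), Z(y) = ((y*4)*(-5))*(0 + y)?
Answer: -60846/845 ≈ -72.007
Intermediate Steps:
h(U) = -2 + U
Z(y) = -20*y² (Z(y) = ((4*y)*(-5))*y = (-20*y)*y = -20*y²)
Y(D, L) = 3 + D/(20*L²) (Y(D, L) = 3 - D/((-20*L²)) = 3 - D*(-1/(20*L²)) = 3 - (-1)*D/(20*L²) = 3 + D/(20*L²))
v(T) = -6*T (v(T) = (3*T)*(-2) = -6*T)
Y(h(3), -13)*v(4) = (3 + (1/20)*(-2 + 3)/(-13)²)*(-6*4) = (3 + (1/20)*1*(1/169))*(-24) = (3 + 1/3380)*(-24) = (10141/3380)*(-24) = -60846/845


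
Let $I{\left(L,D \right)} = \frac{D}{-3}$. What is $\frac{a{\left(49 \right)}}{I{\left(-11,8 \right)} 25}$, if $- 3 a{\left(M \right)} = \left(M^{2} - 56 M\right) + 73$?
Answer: $- \frac{27}{20} \approx -1.35$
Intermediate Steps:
$I{\left(L,D \right)} = - \frac{D}{3}$ ($I{\left(L,D \right)} = D \left(- \frac{1}{3}\right) = - \frac{D}{3}$)
$a{\left(M \right)} = - \frac{73}{3} - \frac{M^{2}}{3} + \frac{56 M}{3}$ ($a{\left(M \right)} = - \frac{\left(M^{2} - 56 M\right) + 73}{3} = - \frac{73 + M^{2} - 56 M}{3} = - \frac{73}{3} - \frac{M^{2}}{3} + \frac{56 M}{3}$)
$\frac{a{\left(49 \right)}}{I{\left(-11,8 \right)} 25} = \frac{- \frac{73}{3} - \frac{49^{2}}{3} + \frac{56}{3} \cdot 49}{\left(- \frac{1}{3}\right) 8 \cdot 25} = \frac{- \frac{73}{3} - \frac{2401}{3} + \frac{2744}{3}}{\left(- \frac{8}{3}\right) 25} = \frac{- \frac{73}{3} - \frac{2401}{3} + \frac{2744}{3}}{- \frac{200}{3}} = 90 \left(- \frac{3}{200}\right) = - \frac{27}{20}$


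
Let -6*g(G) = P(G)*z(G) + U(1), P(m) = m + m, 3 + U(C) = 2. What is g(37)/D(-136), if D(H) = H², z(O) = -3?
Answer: 223/110976 ≈ 0.0020094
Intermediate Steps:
U(C) = -1 (U(C) = -3 + 2 = -1)
P(m) = 2*m
g(G) = ⅙ + G (g(G) = -((2*G)*(-3) - 1)/6 = -(-6*G - 1)/6 = -(-1 - 6*G)/6 = ⅙ + G)
g(37)/D(-136) = (⅙ + 37)/((-136)²) = (223/6)/18496 = (223/6)*(1/18496) = 223/110976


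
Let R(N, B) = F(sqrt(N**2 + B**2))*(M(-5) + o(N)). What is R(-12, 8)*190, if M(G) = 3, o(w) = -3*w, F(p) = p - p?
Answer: 0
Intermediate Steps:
F(p) = 0
R(N, B) = 0 (R(N, B) = 0*(3 - 3*N) = 0)
R(-12, 8)*190 = 0*190 = 0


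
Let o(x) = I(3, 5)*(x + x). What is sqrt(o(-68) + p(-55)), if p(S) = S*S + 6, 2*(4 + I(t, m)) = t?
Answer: sqrt(3371) ≈ 58.060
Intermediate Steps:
I(t, m) = -4 + t/2
p(S) = 6 + S**2 (p(S) = S**2 + 6 = 6 + S**2)
o(x) = -5*x (o(x) = (-4 + (1/2)*3)*(x + x) = (-4 + 3/2)*(2*x) = -5*x)
sqrt(o(-68) + p(-55)) = sqrt(-5*(-68) + (6 + (-55)**2)) = sqrt(340 + (6 + 3025)) = sqrt(340 + 3031) = sqrt(3371)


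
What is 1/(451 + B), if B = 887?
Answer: 1/1338 ≈ 0.00074738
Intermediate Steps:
1/(451 + B) = 1/(451 + 887) = 1/1338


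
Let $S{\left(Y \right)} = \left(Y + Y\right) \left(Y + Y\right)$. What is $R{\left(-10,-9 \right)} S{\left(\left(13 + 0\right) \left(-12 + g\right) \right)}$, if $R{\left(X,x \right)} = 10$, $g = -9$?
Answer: $2981160$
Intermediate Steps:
$S{\left(Y \right)} = 4 Y^{2}$ ($S{\left(Y \right)} = 2 Y 2 Y = 4 Y^{2}$)
$R{\left(-10,-9 \right)} S{\left(\left(13 + 0\right) \left(-12 + g\right) \right)} = 10 \cdot 4 \left(\left(13 + 0\right) \left(-12 - 9\right)\right)^{2} = 10 \cdot 4 \left(13 \left(-21\right)\right)^{2} = 10 \cdot 4 \left(-273\right)^{2} = 10 \cdot 4 \cdot 74529 = 10 \cdot 298116 = 2981160$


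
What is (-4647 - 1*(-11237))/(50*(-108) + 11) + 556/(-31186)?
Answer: -104256012/84030677 ≈ -1.2407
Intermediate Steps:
(-4647 - 1*(-11237))/(50*(-108) + 11) + 556/(-31186) = (-4647 + 11237)/(-5400 + 11) + 556*(-1/31186) = 6590/(-5389) - 278/15593 = 6590*(-1/5389) - 278/15593 = -6590/5389 - 278/15593 = -104256012/84030677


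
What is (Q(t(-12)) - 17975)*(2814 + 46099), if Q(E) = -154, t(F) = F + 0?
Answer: -886743777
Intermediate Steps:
t(F) = F
(Q(t(-12)) - 17975)*(2814 + 46099) = (-154 - 17975)*(2814 + 46099) = -18129*48913 = -886743777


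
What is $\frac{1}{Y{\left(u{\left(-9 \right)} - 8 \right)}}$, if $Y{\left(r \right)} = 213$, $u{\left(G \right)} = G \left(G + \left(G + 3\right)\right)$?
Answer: $\frac{1}{213} \approx 0.0046948$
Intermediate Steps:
$u{\left(G \right)} = G \left(3 + 2 G\right)$ ($u{\left(G \right)} = G \left(G + \left(3 + G\right)\right) = G \left(3 + 2 G\right)$)
$\frac{1}{Y{\left(u{\left(-9 \right)} - 8 \right)}} = \frac{1}{213}$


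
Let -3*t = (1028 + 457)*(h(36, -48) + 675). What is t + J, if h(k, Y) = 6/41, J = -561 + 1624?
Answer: -13658512/41 ≈ -3.3313e+5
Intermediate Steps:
J = 1063
h(k, Y) = 6/41 (h(k, Y) = 6*(1/41) = 6/41)
t = -13702095/41 (t = -(1028 + 457)*(6/41 + 675)/3 = -495*27681/41 = -1/3*41106285/41 = -13702095/41 ≈ -3.3420e+5)
t + J = -13702095/41 + 1063 = -13658512/41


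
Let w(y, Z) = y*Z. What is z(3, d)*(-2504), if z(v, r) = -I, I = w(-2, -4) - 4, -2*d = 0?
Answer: 10016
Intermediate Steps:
d = 0 (d = -½*0 = 0)
w(y, Z) = Z*y
I = 4 (I = -4*(-2) - 4 = 8 - 4 = 4)
z(v, r) = -4 (z(v, r) = -1*4 = -4)
z(3, d)*(-2504) = -4*(-2504) = 10016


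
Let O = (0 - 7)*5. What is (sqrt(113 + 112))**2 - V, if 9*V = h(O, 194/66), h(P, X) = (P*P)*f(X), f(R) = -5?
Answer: 8150/9 ≈ 905.56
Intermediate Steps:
O = -35 (O = -7*5 = -35)
h(P, X) = -5*P**2 (h(P, X) = (P*P)*(-5) = P**2*(-5) = -5*P**2)
V = -6125/9 (V = (-5*(-35)**2)/9 = (-5*1225)/9 = (1/9)*(-6125) = -6125/9 ≈ -680.56)
(sqrt(113 + 112))**2 - V = (sqrt(113 + 112))**2 - 1*(-6125/9) = (sqrt(225))**2 + 6125/9 = 15**2 + 6125/9 = 225 + 6125/9 = 8150/9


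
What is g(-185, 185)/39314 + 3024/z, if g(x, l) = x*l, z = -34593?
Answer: -434276987/453329734 ≈ -0.95797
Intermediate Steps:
g(x, l) = l*x
g(-185, 185)/39314 + 3024/z = (185*(-185))/39314 + 3024/(-34593) = -34225*1/39314 + 3024*(-1/34593) = -34225/39314 - 1008/11531 = -434276987/453329734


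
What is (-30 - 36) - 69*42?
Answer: -2964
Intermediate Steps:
(-30 - 36) - 69*42 = -66 - 2898 = -2964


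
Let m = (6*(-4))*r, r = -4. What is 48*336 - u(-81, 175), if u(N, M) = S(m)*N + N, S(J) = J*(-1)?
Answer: 8433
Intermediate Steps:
m = 96 (m = (6*(-4))*(-4) = -24*(-4) = 96)
S(J) = -J
u(N, M) = -95*N (u(N, M) = (-1*96)*N + N = -96*N + N = -95*N)
48*336 - u(-81, 175) = 48*336 - (-95)*(-81) = 16128 - 1*7695 = 16128 - 7695 = 8433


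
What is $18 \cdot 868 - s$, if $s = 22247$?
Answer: $-6623$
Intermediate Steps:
$18 \cdot 868 - s = 18 \cdot 868 - 22247 = 15624 - 22247 = -6623$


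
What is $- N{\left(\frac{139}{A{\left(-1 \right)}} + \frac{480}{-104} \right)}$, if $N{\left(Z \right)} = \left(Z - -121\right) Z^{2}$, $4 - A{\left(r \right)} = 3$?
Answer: $- \frac{10132669880}{2197} \approx -4.612 \cdot 10^{6}$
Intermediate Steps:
$A{\left(r \right)} = 1$ ($A{\left(r \right)} = 4 - 3 = 1$)
$N{\left(Z \right)} = Z^{2} \left(121 + Z\right)$ ($N{\left(Z \right)} = \left(Z + 121\right) Z^{2} = \left(121 + Z\right) Z^{2} = Z^{2} \left(121 + Z\right)$)
$- N{\left(\frac{139}{A{\left(-1 \right)}} + \frac{480}{-104} \right)} = - \left(\frac{139}{1} + \frac{480}{-104}\right)^{2} \left(121 + \left(\frac{139}{1} + \frac{480}{-104}\right)\right) = - \left(139 \cdot 1 + 480 \left(- \frac{1}{104}\right)\right)^{2} \left(121 + \left(139 \cdot 1 + 480 \left(- \frac{1}{104}\right)\right)\right) = - \left(139 - \frac{60}{13}\right)^{2} \left(121 + \left(139 - \frac{60}{13}\right)\right) = - \left(\frac{1747}{13}\right)^{2} \left(121 + \frac{1747}{13}\right) = - \frac{3052009 \cdot 3320}{169 \cdot 13} = \left(-1\right) \frac{10132669880}{2197} = - \frac{10132669880}{2197}$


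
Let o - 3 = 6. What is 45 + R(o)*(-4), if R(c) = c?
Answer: 9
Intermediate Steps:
o = 9 (o = 3 + 6 = 9)
45 + R(o)*(-4) = 45 + 9*(-4) = 45 - 36 = 9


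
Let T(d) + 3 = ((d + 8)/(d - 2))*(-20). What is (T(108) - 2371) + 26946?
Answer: 1301156/53 ≈ 24550.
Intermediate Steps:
T(d) = -3 - 20*(8 + d)/(-2 + d) (T(d) = -3 + ((d + 8)/(d - 2))*(-20) = -3 + ((8 + d)/(-2 + d))*(-20) = -3 - 20*(8 + d)/(-2 + d))
(T(108) - 2371) + 26946 = ((-154 - 23*108)/(-2 + 108) - 2371) + 26946 = ((-154 - 2484)/106 - 2371) + 26946 = ((1/106)*(-2638) - 2371) + 26946 = (-1319/53 - 2371) + 26946 = -126982/53 + 26946 = 1301156/53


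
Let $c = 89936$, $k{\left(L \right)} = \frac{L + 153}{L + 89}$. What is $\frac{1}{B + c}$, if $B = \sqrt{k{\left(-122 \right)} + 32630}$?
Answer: $\frac{2967888}{266918898409} - \frac{\sqrt{35533047}}{266918898409} \approx 1.1097 \cdot 10^{-5}$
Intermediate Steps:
$k{\left(L \right)} = \frac{153 + L}{89 + L}$
$B = \frac{\sqrt{35533047}}{33}$ ($B = \sqrt{\frac{153 - 122}{89 - 122} + 32630} = \sqrt{\frac{1}{-33} \cdot 31 + 32630} = \sqrt{\left(- \frac{1}{33}\right) 31 + 32630} = \sqrt{- \frac{31}{33} + 32630} = \sqrt{\frac{1076759}{33}} = \frac{\sqrt{35533047}}{33} \approx 180.64$)
$\frac{1}{B + c} = \frac{1}{\frac{\sqrt{35533047}}{33} + 89936} = \frac{1}{89936 + \frac{\sqrt{35533047}}{33}}$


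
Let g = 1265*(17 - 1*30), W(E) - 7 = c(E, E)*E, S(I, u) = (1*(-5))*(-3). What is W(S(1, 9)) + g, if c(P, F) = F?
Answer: -16213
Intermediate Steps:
S(I, u) = 15 (S(I, u) = -5*(-3) = 15)
W(E) = 7 + E**2 (W(E) = 7 + E*E = 7 + E**2)
g = -16445 (g = 1265*(17 - 30) = 1265*(-13) = -16445)
W(S(1, 9)) + g = (7 + 15**2) - 16445 = (7 + 225) - 16445 = 232 - 16445 = -16213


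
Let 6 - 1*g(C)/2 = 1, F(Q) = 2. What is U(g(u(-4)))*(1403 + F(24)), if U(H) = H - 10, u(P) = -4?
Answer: 0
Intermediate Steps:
g(C) = 10 (g(C) = 12 - 2*1 = 12 - 2 = 10)
U(H) = -10 + H
U(g(u(-4)))*(1403 + F(24)) = (-10 + 10)*(1403 + 2) = 0*1405 = 0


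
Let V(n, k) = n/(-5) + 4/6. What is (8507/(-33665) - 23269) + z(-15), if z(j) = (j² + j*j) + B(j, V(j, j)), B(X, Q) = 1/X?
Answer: -2304637159/100995 ≈ -22819.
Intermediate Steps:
V(n, k) = ⅔ - n/5 (V(n, k) = n*(-⅕) + 4*(⅙) = -n/5 + ⅔ = ⅔ - n/5)
z(j) = 1/j + 2*j² (z(j) = (j² + j*j) + 1/j = (j² + j²) + 1/j = 2*j² + 1/j = 1/j + 2*j²)
(8507/(-33665) - 23269) + z(-15) = (8507/(-33665) - 23269) + (1 + 2*(-15)³)/(-15) = (8507*(-1/33665) - 23269) - (1 + 2*(-3375))/15 = (-8507/33665 - 23269) - (1 - 6750)/15 = -783359392/33665 - 1/15*(-6749) = -783359392/33665 + 6749/15 = -2304637159/100995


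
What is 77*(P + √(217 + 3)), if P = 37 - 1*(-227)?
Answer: 20328 + 154*√55 ≈ 21470.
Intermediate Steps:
P = 264 (P = 37 + 227 = 264)
77*(P + √(217 + 3)) = 77*(264 + √(217 + 3)) = 77*(264 + √220) = 77*(264 + 2*√55) = 20328 + 154*√55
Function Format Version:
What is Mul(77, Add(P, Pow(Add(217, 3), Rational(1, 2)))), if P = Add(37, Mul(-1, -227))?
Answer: Add(20328, Mul(154, Pow(55, Rational(1, 2)))) ≈ 21470.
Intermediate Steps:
P = 264 (P = Add(37, 227) = 264)
Mul(77, Add(P, Pow(Add(217, 3), Rational(1, 2)))) = Mul(77, Add(264, Pow(Add(217, 3), Rational(1, 2)))) = Mul(77, Add(264, Pow(220, Rational(1, 2)))) = Mul(77, Add(264, Mul(2, Pow(55, Rational(1, 2))))) = Add(20328, Mul(154, Pow(55, Rational(1, 2))))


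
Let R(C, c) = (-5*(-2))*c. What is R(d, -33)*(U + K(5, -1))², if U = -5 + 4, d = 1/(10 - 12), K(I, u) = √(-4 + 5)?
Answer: 0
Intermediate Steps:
K(I, u) = 1 (K(I, u) = √1 = 1)
d = -½ (d = 1/(-2) = -½ ≈ -0.50000)
U = -1
R(C, c) = 10*c
R(d, -33)*(U + K(5, -1))² = (10*(-33))*(-1 + 1)² = -330*0² = -330*0 = 0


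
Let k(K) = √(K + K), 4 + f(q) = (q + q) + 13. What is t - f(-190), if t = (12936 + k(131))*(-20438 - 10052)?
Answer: -394418269 - 30490*√262 ≈ -3.9491e+8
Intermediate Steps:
f(q) = 9 + 2*q (f(q) = -4 + ((q + q) + 13) = -4 + (2*q + 13) = -4 + (13 + 2*q) = 9 + 2*q)
k(K) = √2*√K (k(K) = √(2*K) = √2*√K)
t = -394418640 - 30490*√262 (t = (12936 + √2*√131)*(-20438 - 10052) = (12936 + √262)*(-30490) = -394418640 - 30490*√262 ≈ -3.9491e+8)
t - f(-190) = (-394418640 - 30490*√262) - (9 + 2*(-190)) = (-394418640 - 30490*√262) - (9 - 380) = (-394418640 - 30490*√262) - 1*(-371) = (-394418640 - 30490*√262) + 371 = -394418269 - 30490*√262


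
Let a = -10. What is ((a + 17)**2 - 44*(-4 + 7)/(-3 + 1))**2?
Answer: 13225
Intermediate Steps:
((a + 17)**2 - 44*(-4 + 7)/(-3 + 1))**2 = ((-10 + 17)**2 - 44*(-4 + 7)/(-3 + 1))**2 = (7**2 - 132/(-2))**2 = (49 - 132*(-1)/2)**2 = (49 - 44*(-3/2))**2 = (49 + 66)**2 = 115**2 = 13225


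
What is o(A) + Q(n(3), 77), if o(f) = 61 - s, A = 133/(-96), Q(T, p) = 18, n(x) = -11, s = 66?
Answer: 13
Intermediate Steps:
A = -133/96 (A = 133*(-1/96) = -133/96 ≈ -1.3854)
o(f) = -5 (o(f) = 61 - 1*66 = 61 - 66 = -5)
o(A) + Q(n(3), 77) = -5 + 18 = 13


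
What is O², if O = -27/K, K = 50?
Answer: 729/2500 ≈ 0.29160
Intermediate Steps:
O = -27/50 ≈ -0.54000
O² = (-27/50)² = 729/2500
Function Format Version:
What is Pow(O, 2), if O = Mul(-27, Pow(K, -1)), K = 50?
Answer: Rational(729, 2500) ≈ 0.29160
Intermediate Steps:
O = Rational(-27, 50) (O = Mul(-27, Pow(50, -1)) = Mul(-27, Rational(1, 50)) = Rational(-27, 50) ≈ -0.54000)
Pow(O, 2) = Pow(Rational(-27, 50), 2) = Rational(729, 2500)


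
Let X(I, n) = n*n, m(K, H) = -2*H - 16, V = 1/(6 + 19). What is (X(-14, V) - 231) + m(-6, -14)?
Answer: -136874/625 ≈ -219.00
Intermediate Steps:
V = 1/25 ≈ 0.040000
m(K, H) = -16 - 2*H
X(I, n) = n**2
(X(-14, V) - 231) + m(-6, -14) = ((1/25)**2 - 231) + (-16 - 2*(-14)) = (1/625 - 231) + (-16 + 28) = -144374/625 + 12 = -136874/625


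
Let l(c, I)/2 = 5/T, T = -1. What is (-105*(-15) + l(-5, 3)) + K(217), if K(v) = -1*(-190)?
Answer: 1755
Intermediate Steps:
K(v) = 190
l(c, I) = -10 (l(c, I) = 2*(5/(-1)) = 2*(5*(-1)) = 2*(-5) = -10)
(-105*(-15) + l(-5, 3)) + K(217) = (-105*(-15) - 10) + 190 = (1575 - 10) + 190 = 1565 + 190 = 1755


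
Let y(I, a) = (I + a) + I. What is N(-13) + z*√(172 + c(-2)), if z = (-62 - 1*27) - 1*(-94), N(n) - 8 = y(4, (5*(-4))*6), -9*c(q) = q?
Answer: -104 + 25*√62/3 ≈ -38.383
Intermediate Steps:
c(q) = -q/9
y(I, a) = a + 2*I
N(n) = -104 (N(n) = 8 + ((5*(-4))*6 + 2*4) = 8 + (-20*6 + 8) = 8 + (-120 + 8) = 8 - 112 = -104)
z = 5 (z = (-62 - 27) + 94 = -89 + 94 = 5)
N(-13) + z*√(172 + c(-2)) = -104 + 5*√(172 - ⅑*(-2)) = -104 + 5*√(172 + 2/9) = -104 + 5*√(1550/9) = -104 + 5*(5*√62/3) = -104 + 25*√62/3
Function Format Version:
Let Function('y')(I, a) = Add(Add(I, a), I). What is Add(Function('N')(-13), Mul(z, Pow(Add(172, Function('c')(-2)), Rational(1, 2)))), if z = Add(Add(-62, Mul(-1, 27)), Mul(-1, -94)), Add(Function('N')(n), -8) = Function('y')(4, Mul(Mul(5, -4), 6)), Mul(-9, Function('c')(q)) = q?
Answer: Add(-104, Mul(Rational(25, 3), Pow(62, Rational(1, 2)))) ≈ -38.383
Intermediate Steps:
Function('c')(q) = Mul(Rational(-1, 9), q)
Function('y')(I, a) = Add(a, Mul(2, I))
Function('N')(n) = -104 (Function('N')(n) = Add(8, Add(Mul(Mul(5, -4), 6), Mul(2, 4))) = Add(8, Add(Mul(-20, 6), 8)) = Add(8, Add(-120, 8)) = Add(8, -112) = -104)
z = 5 (z = Add(Add(-62, -27), 94) = Add(-89, 94) = 5)
Add(Function('N')(-13), Mul(z, Pow(Add(172, Function('c')(-2)), Rational(1, 2)))) = Add(-104, Mul(5, Pow(Add(172, Mul(Rational(-1, 9), -2)), Rational(1, 2)))) = Add(-104, Mul(5, Pow(Add(172, Rational(2, 9)), Rational(1, 2)))) = Add(-104, Mul(5, Pow(Rational(1550, 9), Rational(1, 2)))) = Add(-104, Mul(5, Mul(Rational(5, 3), Pow(62, Rational(1, 2))))) = Add(-104, Mul(Rational(25, 3), Pow(62, Rational(1, 2))))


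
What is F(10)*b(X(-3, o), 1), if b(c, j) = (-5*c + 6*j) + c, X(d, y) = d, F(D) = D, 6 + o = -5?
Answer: 180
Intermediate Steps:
o = -11 (o = -6 - 5 = -11)
b(c, j) = -4*c + 6*j
F(10)*b(X(-3, o), 1) = 10*(-4*(-3) + 6*1) = 10*(12 + 6) = 10*18 = 180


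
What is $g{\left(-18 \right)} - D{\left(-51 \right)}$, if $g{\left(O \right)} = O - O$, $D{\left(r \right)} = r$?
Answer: $51$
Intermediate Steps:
$g{\left(O \right)} = 0$
$g{\left(-18 \right)} - D{\left(-51 \right)} = 0 - -51 = 0 + 51 = 51$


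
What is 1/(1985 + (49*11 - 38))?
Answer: 1/2486 ≈ 0.00040225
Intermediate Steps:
1/(1985 + (49*11 - 38)) = 1/(1985 + (539 - 38)) = 1/(1985 + 501) = 1/2486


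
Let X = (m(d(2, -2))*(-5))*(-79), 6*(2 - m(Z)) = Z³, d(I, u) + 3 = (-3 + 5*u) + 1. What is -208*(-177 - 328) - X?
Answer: -235875/2 ≈ -1.1794e+5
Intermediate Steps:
d(I, u) = -5 + 5*u (d(I, u) = -3 + ((-3 + 5*u) + 1) = -3 + (-2 + 5*u) = -5 + 5*u)
m(Z) = 2 - Z³/6
X = 445955/2 (X = ((2 - (-5 + 5*(-2))³/6)*(-5))*(-79) = ((2 - (-5 - 10)³/6)*(-5))*(-79) = ((2 - ⅙*(-15)³)*(-5))*(-79) = ((2 - ⅙*(-3375))*(-5))*(-79) = ((2 + 1125/2)*(-5))*(-79) = ((1129/2)*(-5))*(-79) = -5645/2*(-79) = 445955/2 ≈ 2.2298e+5)
-208*(-177 - 328) - X = -208*(-177 - 328) - 1*445955/2 = -208*(-505) - 445955/2 = 105040 - 445955/2 = -235875/2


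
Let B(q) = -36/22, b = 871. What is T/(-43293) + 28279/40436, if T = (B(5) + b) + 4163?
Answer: 340264697/583531916 ≈ 0.58311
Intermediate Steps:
B(q) = -18/11 (B(q) = -36*1/22 = -18/11)
T = 55356/11 (T = (-18/11 + 871) + 4163 = 9563/11 + 4163 = 55356/11 ≈ 5032.4)
T/(-43293) + 28279/40436 = (55356/11)/(-43293) + 28279/40436 = (55356/11)*(-1/43293) + 28279*(1/40436) = -18452/158741 + 28279/40436 = 340264697/583531916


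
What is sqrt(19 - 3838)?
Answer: I*sqrt(3819) ≈ 61.798*I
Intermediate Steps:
sqrt(19 - 3838) = sqrt(-3819) = I*sqrt(3819)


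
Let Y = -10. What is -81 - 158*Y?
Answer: 1499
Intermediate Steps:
-81 - 158*Y = -81 - 158*(-10) = -81 + 1580 = 1499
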